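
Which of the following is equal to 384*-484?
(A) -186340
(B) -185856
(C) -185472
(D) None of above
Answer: B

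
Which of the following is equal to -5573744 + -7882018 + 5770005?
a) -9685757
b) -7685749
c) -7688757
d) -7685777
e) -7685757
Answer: e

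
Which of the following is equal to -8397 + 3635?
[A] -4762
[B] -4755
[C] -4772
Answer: A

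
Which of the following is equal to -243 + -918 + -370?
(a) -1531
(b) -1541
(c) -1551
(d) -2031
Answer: a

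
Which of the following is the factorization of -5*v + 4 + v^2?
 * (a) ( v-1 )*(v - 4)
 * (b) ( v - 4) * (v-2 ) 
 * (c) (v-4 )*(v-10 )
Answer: a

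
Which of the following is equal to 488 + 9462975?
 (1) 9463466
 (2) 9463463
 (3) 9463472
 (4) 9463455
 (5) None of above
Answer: 2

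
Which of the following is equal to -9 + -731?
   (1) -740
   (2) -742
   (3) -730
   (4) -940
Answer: 1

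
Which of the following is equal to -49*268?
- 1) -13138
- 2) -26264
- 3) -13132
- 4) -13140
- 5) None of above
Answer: 3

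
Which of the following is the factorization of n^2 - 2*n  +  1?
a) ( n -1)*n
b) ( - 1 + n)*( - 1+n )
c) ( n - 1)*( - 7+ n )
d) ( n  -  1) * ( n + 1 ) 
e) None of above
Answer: b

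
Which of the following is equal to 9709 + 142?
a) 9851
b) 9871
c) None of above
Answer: a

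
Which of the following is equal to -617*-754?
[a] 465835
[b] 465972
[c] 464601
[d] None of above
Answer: d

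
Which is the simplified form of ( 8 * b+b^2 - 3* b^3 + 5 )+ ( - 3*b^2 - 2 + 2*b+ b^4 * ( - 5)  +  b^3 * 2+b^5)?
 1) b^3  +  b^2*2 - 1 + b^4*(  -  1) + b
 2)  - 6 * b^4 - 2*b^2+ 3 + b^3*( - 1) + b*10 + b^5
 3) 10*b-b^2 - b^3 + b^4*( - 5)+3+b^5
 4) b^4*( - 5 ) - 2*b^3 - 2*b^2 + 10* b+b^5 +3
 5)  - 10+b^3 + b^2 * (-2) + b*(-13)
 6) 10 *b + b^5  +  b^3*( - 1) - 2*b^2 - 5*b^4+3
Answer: 6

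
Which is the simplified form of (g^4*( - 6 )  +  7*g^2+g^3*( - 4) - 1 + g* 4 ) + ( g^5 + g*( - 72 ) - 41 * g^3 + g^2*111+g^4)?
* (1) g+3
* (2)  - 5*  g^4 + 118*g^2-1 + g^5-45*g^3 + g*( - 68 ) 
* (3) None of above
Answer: 2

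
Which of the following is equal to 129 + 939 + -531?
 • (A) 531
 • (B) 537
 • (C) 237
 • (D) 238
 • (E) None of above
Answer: B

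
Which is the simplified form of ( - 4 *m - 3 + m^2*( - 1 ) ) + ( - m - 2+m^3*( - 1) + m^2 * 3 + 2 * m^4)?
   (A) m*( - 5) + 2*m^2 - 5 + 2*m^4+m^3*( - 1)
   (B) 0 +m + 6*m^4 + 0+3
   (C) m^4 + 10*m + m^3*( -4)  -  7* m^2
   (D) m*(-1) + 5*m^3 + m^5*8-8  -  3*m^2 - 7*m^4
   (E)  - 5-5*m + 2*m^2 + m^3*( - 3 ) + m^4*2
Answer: A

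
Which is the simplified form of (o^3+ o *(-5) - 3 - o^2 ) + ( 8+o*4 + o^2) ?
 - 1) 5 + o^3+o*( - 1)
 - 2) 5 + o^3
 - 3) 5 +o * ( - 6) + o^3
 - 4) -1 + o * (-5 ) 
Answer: 1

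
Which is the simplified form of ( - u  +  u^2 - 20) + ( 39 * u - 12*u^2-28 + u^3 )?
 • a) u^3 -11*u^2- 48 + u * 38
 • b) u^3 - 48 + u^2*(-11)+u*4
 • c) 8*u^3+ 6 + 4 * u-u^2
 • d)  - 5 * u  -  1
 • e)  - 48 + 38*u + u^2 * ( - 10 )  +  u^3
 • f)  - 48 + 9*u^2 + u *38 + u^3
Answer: a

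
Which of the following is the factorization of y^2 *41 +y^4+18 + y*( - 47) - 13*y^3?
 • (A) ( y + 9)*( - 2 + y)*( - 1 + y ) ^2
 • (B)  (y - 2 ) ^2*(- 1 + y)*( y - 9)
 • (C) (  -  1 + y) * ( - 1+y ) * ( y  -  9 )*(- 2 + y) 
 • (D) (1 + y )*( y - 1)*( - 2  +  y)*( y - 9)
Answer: C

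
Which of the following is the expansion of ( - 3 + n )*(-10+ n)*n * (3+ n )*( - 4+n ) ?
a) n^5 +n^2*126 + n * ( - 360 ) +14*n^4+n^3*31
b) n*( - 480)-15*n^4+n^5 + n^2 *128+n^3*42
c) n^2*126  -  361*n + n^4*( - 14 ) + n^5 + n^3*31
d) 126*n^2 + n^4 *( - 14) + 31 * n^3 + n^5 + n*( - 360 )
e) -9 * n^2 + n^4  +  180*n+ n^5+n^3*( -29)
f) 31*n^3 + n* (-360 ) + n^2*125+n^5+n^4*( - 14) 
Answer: d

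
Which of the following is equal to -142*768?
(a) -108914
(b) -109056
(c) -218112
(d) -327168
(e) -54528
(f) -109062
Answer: b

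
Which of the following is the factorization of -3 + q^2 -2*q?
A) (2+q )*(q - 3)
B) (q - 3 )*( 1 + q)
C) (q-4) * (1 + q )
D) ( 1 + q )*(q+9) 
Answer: B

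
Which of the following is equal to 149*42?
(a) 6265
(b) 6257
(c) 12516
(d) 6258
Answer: d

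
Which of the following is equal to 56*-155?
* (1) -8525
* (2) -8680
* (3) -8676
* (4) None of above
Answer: 2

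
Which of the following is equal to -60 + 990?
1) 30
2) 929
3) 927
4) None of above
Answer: 4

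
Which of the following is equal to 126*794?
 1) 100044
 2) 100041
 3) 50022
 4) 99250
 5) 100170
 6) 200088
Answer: 1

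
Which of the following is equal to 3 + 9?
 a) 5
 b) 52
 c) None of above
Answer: c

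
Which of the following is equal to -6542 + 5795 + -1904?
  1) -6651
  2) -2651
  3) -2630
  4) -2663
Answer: 2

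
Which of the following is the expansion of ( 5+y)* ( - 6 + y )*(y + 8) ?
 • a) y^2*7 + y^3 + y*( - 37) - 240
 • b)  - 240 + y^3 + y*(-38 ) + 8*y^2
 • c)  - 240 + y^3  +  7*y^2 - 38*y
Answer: c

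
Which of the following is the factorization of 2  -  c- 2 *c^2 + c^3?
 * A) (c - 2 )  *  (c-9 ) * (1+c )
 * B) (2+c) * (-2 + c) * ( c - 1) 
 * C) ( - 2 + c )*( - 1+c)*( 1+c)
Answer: C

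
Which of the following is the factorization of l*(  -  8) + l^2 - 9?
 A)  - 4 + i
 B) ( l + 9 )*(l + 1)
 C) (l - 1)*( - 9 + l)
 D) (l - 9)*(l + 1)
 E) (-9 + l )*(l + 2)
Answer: D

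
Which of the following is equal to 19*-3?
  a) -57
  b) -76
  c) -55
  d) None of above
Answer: a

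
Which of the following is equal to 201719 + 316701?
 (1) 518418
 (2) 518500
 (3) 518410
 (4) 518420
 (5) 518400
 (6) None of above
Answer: 4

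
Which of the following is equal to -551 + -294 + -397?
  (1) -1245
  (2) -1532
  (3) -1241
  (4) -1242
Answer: 4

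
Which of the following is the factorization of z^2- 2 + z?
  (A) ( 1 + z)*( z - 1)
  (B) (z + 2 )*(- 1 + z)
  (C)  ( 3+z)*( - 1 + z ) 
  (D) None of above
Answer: B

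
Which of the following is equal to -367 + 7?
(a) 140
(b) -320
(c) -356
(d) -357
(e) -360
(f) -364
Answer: e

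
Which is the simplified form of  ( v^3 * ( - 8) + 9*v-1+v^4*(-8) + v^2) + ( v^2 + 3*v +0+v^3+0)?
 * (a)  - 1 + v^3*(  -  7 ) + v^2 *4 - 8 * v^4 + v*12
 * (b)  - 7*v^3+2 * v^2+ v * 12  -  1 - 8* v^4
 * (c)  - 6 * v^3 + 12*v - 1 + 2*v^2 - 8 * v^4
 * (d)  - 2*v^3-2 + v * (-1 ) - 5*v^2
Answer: b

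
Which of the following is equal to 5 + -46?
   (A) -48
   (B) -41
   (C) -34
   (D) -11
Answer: B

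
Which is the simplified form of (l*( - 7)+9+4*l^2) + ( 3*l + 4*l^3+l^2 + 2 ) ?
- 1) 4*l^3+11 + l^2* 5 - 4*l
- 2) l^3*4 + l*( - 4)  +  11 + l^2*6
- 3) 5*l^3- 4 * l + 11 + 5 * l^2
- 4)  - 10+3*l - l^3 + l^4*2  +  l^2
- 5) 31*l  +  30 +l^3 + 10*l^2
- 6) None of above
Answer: 1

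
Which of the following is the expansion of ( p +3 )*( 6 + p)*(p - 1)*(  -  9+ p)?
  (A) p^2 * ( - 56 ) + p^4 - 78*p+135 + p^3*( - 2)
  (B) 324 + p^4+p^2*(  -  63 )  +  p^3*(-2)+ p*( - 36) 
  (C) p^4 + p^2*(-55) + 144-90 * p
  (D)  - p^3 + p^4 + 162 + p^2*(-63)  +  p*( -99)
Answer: D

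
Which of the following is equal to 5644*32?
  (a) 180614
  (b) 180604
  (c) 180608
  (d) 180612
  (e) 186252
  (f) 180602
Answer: c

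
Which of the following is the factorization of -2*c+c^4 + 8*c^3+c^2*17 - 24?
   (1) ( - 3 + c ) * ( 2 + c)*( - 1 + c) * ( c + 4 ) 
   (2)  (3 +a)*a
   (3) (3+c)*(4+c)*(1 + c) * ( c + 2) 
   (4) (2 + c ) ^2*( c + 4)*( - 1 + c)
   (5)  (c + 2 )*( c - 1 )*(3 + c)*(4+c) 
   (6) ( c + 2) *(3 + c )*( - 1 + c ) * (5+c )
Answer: 5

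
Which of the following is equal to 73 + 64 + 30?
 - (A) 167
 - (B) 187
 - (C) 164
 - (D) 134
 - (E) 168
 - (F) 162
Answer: A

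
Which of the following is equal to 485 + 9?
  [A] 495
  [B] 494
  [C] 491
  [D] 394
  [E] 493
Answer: B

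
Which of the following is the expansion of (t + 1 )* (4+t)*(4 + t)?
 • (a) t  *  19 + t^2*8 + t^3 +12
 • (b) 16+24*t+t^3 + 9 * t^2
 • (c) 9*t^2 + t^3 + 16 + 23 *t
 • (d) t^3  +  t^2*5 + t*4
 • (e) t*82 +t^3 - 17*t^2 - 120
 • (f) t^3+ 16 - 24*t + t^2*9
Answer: b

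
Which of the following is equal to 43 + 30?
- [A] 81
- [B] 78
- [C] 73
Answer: C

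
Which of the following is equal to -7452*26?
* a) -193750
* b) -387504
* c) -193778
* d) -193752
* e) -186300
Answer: d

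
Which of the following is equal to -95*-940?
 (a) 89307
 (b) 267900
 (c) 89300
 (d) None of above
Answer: c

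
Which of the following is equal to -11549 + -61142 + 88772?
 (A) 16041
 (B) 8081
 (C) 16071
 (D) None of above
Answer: D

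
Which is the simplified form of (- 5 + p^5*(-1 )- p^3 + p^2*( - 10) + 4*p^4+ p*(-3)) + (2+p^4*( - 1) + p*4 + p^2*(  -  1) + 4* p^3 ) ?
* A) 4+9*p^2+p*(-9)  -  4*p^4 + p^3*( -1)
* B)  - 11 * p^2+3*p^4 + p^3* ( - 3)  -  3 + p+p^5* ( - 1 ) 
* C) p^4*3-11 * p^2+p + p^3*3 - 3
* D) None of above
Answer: D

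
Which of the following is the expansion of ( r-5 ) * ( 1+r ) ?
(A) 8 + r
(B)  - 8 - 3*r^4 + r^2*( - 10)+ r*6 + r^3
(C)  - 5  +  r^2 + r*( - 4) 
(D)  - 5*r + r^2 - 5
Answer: C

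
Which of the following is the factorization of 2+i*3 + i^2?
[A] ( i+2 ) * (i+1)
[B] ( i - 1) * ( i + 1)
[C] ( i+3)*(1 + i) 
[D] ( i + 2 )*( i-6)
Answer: A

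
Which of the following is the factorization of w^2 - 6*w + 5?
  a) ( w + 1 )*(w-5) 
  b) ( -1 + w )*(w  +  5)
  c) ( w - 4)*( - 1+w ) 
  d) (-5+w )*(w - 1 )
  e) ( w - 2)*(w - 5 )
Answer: d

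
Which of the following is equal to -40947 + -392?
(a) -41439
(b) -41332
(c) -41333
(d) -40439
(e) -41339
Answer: e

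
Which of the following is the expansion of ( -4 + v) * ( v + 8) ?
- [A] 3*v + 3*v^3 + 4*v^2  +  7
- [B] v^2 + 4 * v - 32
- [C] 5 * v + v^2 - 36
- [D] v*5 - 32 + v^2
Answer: B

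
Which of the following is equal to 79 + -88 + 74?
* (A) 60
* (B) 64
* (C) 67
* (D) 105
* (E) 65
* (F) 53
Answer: E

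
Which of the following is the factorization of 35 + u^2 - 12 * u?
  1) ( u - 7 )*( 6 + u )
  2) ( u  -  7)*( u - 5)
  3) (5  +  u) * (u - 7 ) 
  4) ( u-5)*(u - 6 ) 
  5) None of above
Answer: 2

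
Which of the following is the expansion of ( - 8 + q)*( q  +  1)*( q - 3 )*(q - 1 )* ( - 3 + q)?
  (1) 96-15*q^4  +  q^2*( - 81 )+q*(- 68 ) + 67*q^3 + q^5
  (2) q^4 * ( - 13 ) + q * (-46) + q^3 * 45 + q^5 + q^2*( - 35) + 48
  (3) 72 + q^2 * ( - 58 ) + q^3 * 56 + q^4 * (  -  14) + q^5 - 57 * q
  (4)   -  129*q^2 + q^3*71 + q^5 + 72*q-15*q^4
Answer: 3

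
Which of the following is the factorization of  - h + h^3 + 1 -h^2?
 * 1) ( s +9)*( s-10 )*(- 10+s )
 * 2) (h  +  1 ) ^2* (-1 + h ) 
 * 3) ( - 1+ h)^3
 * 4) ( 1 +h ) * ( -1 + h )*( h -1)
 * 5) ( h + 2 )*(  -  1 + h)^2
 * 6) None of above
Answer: 4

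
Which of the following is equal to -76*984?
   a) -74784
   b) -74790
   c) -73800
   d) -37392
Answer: a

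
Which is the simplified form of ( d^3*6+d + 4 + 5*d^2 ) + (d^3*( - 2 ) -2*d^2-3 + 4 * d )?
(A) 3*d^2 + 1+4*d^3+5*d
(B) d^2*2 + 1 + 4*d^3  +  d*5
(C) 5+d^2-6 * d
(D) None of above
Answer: A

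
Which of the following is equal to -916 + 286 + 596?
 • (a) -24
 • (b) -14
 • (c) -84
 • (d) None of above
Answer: d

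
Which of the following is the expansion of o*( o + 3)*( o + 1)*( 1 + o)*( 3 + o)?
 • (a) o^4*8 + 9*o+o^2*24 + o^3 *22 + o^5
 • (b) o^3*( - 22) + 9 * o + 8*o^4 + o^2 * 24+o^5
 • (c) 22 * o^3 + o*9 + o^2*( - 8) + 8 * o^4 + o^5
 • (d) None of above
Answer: a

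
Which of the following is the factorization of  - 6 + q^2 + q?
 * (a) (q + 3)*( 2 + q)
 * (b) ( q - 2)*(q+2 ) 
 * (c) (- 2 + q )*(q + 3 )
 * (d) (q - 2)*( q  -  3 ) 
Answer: c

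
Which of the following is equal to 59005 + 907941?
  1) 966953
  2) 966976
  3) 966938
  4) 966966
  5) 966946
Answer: 5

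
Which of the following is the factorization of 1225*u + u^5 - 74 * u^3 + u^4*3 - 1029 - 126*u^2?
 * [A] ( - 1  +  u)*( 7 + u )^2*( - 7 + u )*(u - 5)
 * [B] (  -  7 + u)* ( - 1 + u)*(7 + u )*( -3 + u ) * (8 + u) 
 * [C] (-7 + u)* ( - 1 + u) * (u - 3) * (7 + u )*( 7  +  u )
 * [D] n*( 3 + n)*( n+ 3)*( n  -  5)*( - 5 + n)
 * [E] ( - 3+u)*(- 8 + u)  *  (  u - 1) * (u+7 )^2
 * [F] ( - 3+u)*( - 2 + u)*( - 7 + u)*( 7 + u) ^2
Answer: C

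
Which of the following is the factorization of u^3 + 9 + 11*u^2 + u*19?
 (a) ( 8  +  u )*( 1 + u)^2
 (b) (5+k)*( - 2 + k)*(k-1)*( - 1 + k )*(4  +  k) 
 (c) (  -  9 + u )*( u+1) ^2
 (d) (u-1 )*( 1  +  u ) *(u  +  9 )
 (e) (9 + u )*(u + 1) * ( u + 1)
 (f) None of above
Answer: e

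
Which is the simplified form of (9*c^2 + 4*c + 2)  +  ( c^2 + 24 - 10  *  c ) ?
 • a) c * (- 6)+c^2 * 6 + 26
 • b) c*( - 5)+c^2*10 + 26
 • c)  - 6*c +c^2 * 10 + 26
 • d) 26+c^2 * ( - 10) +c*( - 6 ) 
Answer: c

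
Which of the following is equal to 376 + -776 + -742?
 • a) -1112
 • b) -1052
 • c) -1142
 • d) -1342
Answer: c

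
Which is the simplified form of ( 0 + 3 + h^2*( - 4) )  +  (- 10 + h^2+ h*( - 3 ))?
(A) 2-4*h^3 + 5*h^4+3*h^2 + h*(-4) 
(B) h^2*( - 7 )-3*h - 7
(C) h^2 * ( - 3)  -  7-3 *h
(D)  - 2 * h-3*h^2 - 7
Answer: C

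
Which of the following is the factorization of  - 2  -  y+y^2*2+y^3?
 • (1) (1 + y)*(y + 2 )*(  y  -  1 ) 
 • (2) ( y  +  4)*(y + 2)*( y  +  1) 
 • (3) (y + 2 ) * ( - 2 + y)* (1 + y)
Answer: 1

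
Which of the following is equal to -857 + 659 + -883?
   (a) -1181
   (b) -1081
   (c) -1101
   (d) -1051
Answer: b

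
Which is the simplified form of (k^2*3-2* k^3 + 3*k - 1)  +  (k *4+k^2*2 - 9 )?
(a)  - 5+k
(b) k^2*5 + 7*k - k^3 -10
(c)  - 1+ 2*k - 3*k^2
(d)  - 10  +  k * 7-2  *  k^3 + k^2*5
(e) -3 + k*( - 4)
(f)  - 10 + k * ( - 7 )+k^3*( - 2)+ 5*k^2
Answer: d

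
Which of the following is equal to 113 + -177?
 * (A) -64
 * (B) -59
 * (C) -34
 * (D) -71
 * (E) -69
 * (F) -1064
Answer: A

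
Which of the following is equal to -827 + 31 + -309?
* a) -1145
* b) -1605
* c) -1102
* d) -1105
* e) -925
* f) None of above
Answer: d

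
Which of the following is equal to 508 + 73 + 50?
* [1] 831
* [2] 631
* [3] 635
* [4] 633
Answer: 2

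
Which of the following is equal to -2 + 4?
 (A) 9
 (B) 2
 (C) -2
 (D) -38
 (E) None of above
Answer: B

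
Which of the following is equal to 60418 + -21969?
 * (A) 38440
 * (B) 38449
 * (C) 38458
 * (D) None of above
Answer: B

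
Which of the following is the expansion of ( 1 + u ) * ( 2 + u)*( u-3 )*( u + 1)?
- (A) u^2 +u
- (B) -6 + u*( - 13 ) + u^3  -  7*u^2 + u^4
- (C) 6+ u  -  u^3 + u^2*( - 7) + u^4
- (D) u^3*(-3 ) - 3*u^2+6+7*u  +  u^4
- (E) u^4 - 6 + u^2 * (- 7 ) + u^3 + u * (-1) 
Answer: B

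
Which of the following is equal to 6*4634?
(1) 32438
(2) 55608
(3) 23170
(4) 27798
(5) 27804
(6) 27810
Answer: 5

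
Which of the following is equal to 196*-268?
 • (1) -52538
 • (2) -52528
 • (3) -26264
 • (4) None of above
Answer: 2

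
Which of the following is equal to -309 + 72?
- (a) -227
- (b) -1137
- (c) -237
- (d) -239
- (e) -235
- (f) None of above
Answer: c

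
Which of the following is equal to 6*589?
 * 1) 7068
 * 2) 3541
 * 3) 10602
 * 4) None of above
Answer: 4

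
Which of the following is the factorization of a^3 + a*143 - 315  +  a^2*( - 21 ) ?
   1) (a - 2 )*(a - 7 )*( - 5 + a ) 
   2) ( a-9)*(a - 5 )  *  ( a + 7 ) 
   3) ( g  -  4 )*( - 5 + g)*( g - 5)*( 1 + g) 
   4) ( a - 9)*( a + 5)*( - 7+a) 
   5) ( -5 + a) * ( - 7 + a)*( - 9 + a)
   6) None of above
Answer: 5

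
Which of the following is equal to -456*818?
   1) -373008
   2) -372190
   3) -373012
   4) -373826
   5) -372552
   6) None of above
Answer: 1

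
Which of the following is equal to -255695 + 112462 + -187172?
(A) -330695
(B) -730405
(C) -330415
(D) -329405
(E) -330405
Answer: E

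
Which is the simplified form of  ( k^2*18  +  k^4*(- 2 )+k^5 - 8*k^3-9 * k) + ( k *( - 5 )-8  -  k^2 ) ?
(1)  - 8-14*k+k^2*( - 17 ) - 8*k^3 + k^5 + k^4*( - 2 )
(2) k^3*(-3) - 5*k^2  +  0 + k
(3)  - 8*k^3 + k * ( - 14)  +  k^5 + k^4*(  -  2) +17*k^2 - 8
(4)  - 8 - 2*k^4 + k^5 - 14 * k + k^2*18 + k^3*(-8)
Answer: 3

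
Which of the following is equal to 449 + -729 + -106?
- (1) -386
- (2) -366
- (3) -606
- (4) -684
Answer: 1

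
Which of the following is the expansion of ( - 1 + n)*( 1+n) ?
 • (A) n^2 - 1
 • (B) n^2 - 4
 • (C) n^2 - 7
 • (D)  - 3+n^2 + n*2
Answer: A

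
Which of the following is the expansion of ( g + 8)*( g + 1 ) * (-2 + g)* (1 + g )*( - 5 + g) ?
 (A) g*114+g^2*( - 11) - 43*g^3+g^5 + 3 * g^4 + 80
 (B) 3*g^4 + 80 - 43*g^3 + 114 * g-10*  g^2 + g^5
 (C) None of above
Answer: A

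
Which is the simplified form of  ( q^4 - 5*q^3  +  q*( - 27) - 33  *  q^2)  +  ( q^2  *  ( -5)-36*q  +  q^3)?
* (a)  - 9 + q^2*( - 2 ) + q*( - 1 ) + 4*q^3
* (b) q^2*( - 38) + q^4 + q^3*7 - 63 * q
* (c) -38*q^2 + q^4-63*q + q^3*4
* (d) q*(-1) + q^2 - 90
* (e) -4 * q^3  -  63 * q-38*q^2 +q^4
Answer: e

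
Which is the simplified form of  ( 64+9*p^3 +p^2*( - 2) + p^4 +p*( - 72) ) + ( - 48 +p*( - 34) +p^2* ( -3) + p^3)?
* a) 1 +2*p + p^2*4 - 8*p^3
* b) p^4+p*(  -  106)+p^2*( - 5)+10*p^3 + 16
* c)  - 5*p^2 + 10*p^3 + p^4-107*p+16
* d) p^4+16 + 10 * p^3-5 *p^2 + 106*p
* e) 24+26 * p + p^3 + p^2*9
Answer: b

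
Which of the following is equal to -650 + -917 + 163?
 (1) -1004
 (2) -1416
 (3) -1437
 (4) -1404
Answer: 4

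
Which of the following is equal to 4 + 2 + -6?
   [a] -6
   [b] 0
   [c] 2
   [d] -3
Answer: b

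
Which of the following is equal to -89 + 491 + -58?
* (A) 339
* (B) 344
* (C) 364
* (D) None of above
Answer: B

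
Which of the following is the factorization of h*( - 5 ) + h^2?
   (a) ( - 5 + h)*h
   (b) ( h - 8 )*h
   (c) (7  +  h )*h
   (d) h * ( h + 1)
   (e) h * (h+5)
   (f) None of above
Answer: a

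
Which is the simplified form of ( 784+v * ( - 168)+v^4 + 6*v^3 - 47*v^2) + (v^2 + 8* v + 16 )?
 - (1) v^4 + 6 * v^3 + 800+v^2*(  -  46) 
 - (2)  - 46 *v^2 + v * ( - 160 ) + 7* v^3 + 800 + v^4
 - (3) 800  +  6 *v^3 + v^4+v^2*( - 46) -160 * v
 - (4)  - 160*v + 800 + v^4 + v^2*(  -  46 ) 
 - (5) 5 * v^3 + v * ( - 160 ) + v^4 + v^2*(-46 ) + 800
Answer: 3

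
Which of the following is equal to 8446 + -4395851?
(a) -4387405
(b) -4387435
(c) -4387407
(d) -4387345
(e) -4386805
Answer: a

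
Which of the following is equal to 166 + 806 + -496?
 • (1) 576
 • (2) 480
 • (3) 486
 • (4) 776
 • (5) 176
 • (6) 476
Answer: 6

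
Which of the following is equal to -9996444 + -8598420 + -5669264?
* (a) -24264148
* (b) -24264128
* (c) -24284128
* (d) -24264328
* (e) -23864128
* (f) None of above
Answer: b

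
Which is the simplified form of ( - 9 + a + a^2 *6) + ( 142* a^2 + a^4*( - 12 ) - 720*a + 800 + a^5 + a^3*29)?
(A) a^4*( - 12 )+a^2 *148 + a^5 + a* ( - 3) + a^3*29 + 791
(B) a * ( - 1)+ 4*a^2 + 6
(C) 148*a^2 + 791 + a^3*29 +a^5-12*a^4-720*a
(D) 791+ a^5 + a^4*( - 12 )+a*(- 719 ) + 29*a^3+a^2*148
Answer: D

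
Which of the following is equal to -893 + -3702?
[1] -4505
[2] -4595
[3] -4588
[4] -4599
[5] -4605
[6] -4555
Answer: 2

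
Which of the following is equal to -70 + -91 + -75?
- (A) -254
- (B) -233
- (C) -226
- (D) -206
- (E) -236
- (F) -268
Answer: E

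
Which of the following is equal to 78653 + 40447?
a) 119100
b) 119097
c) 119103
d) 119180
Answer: a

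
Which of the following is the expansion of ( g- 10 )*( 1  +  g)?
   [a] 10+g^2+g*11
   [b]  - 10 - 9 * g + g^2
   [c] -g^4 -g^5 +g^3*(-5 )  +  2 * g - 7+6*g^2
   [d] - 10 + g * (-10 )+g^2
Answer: b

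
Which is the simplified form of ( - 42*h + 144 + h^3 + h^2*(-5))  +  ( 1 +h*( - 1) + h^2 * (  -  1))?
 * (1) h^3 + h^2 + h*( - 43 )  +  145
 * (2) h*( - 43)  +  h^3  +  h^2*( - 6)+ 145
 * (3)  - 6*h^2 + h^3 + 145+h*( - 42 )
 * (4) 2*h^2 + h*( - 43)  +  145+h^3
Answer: 2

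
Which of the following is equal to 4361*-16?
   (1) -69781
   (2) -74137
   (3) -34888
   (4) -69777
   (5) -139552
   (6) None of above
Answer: 6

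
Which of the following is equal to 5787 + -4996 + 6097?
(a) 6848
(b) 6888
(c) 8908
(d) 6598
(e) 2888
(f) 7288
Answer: b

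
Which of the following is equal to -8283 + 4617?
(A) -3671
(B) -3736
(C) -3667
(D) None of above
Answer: D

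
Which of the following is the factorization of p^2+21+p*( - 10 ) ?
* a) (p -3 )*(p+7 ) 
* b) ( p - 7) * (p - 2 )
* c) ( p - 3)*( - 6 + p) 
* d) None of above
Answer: d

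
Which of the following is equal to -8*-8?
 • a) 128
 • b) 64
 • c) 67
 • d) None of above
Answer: b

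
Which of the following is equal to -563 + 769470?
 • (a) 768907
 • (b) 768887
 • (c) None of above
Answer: a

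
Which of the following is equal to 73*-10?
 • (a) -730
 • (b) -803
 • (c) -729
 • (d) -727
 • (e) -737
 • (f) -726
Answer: a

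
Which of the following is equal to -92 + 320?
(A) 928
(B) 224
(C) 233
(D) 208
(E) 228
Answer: E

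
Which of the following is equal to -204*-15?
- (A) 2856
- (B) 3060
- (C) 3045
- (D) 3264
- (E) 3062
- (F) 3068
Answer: B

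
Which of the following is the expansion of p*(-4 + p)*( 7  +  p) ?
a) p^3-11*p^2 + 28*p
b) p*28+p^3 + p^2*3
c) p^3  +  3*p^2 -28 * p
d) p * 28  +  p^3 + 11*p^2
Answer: c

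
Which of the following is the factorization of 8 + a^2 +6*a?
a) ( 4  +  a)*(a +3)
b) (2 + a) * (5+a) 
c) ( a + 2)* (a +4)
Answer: c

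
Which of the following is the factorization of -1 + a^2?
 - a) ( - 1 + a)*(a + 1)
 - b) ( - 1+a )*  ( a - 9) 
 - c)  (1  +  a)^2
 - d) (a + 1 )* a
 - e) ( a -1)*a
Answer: a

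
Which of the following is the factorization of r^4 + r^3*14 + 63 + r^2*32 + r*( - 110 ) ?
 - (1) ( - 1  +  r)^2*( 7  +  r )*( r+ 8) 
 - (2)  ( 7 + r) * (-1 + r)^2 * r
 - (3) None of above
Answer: 3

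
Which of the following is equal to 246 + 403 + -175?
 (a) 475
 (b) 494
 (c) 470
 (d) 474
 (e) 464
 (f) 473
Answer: d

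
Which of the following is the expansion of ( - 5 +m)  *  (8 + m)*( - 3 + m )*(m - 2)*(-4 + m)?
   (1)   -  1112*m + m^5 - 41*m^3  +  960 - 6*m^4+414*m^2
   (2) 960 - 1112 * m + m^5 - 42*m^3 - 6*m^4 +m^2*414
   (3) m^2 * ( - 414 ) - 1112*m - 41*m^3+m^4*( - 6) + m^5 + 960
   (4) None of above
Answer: 1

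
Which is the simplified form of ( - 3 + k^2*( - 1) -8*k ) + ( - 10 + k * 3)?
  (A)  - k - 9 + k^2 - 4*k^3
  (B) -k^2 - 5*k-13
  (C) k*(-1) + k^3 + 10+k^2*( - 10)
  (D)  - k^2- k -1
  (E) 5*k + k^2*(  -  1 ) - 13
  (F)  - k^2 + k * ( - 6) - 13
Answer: B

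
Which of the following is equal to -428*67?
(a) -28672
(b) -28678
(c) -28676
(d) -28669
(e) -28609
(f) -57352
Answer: c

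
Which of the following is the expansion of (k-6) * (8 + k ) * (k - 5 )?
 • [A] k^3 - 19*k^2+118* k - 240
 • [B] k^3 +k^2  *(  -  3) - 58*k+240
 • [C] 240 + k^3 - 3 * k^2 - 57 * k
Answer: B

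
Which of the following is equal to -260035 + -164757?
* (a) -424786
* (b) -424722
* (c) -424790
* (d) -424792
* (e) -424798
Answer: d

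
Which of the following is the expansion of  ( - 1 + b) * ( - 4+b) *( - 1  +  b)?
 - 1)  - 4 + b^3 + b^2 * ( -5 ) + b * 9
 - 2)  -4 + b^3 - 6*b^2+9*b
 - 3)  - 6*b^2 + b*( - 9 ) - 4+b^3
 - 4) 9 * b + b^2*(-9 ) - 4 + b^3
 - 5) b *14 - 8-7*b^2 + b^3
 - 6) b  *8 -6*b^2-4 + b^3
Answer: 2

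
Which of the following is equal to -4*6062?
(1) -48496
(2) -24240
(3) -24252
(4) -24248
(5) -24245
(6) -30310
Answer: 4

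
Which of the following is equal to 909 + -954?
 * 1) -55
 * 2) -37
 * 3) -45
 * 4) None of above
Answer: 3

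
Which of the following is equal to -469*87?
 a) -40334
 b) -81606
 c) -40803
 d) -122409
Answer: c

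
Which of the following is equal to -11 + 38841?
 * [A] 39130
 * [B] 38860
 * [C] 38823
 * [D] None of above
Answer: D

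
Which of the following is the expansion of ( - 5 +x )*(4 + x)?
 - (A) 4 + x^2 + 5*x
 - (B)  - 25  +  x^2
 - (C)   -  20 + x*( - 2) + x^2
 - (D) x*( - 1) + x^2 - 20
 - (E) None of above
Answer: D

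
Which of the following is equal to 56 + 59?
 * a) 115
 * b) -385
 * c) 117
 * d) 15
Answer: a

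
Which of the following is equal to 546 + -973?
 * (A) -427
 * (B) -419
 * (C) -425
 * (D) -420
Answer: A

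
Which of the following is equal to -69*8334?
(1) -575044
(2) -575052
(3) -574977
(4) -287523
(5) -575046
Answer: 5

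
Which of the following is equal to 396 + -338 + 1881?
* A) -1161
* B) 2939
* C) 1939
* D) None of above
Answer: C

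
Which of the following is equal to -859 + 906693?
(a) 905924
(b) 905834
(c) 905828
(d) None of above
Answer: b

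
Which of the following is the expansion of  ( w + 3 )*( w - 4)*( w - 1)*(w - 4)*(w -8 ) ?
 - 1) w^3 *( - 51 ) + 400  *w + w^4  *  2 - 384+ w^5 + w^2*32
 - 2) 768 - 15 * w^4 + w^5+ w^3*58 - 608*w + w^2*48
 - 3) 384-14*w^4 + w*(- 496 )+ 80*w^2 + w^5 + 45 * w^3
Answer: 3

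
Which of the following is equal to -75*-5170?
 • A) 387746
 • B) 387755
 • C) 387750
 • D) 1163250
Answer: C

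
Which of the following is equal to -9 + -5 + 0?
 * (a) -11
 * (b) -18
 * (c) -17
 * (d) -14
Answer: d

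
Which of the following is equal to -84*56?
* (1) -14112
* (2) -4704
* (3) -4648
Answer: 2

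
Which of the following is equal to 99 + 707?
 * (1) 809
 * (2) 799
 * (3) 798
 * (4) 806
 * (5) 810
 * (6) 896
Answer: 4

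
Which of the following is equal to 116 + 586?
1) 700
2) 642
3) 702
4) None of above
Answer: 3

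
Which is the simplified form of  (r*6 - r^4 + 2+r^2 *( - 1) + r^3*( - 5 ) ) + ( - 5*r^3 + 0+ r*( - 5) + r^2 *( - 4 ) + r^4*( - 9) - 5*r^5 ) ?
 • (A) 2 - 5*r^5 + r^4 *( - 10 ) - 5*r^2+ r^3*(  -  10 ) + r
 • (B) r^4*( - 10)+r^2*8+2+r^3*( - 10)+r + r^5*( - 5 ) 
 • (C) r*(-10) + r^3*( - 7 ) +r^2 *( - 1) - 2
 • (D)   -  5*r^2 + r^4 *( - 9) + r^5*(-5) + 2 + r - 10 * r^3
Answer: A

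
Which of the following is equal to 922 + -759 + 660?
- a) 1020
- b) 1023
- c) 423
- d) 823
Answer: d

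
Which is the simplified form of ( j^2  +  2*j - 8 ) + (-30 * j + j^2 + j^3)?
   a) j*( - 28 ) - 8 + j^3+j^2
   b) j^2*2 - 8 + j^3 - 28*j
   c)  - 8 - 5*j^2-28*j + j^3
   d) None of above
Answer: b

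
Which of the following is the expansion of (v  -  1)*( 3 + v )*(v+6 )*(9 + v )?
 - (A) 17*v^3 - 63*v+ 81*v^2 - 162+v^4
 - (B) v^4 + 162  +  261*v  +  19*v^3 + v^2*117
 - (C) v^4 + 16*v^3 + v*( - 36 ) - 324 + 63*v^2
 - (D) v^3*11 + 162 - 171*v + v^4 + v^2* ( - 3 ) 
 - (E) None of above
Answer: E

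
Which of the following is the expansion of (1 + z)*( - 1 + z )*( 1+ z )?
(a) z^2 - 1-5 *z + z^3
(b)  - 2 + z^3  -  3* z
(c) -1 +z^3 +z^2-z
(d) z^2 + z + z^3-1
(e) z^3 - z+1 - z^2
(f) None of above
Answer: c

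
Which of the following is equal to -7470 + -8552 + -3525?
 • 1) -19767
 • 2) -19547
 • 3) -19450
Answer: 2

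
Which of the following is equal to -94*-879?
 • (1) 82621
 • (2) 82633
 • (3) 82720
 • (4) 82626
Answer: 4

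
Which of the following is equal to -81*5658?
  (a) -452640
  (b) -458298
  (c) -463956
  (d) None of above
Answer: b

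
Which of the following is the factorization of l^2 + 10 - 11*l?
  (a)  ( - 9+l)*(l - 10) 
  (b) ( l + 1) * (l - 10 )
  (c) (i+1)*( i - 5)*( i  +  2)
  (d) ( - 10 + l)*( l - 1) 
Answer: d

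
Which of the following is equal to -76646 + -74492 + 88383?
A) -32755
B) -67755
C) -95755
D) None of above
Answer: D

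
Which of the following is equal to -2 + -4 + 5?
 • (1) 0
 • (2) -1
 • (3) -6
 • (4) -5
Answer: 2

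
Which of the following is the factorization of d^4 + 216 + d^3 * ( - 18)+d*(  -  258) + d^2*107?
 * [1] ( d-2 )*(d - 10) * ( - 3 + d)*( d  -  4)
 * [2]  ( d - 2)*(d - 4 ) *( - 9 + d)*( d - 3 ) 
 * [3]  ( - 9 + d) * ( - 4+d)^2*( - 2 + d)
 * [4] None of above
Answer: 2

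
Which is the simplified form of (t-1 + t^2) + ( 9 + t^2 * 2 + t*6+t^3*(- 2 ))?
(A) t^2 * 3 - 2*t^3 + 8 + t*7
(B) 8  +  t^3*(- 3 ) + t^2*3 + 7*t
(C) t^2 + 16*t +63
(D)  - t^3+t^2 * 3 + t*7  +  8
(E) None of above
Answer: A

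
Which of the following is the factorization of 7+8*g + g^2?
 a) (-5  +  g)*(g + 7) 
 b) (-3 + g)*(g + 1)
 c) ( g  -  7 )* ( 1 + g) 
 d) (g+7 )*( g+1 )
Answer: d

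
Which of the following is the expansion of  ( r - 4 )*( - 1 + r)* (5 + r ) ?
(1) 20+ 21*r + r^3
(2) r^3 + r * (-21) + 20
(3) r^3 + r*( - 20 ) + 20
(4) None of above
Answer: 2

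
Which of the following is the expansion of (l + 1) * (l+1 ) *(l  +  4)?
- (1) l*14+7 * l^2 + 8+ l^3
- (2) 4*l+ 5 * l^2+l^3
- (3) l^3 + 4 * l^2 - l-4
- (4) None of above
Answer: 4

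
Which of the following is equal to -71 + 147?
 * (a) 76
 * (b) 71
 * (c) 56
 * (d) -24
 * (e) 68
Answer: a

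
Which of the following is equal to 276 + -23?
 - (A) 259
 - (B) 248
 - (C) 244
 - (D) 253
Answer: D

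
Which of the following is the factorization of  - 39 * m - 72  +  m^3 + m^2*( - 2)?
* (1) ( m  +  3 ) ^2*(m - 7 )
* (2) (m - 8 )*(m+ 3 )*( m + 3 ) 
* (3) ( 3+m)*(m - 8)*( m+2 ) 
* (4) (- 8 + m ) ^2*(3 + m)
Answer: 2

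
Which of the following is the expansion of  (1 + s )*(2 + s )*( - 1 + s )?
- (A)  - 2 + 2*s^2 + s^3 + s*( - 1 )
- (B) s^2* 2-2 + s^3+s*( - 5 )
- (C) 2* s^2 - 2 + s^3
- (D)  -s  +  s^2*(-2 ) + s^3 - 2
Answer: A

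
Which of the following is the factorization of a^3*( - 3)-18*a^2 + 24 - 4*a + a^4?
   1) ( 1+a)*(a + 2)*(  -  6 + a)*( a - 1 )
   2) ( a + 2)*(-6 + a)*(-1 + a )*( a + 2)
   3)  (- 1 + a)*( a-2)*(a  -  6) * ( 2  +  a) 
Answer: 2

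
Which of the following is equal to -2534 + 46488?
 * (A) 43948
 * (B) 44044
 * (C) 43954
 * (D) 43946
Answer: C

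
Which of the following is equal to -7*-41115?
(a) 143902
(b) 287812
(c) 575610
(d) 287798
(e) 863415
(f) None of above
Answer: f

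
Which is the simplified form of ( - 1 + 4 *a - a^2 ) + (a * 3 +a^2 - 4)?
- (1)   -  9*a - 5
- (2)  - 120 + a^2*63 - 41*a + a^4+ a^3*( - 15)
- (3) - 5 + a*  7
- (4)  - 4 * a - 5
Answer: 3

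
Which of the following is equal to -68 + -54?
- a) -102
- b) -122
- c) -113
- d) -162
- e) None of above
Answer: b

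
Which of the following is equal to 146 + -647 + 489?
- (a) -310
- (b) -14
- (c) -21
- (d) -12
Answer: d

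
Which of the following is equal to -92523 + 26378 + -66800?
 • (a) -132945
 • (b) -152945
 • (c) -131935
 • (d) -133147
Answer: a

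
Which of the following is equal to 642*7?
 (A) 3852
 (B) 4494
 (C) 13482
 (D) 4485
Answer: B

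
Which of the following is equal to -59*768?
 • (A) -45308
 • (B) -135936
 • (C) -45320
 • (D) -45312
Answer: D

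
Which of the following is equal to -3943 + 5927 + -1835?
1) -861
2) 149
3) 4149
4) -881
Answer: 2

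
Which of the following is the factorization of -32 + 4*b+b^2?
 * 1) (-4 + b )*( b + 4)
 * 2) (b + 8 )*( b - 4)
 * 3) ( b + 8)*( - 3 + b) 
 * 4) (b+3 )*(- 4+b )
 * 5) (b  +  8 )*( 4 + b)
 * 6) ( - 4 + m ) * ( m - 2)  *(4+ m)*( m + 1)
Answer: 2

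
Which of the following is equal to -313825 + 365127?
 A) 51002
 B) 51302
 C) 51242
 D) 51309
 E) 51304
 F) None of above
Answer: B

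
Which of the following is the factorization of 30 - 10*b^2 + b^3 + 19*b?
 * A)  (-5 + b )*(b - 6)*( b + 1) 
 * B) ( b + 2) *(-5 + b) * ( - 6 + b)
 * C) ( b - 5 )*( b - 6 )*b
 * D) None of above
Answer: A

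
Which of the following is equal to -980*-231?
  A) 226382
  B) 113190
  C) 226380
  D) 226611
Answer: C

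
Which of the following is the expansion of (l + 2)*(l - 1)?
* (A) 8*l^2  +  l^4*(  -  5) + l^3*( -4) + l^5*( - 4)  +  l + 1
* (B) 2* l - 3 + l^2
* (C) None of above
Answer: C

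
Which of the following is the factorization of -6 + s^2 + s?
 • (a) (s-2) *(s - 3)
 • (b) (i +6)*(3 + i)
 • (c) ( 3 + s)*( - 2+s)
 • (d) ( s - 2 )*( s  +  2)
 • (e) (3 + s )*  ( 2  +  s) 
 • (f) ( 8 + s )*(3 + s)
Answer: c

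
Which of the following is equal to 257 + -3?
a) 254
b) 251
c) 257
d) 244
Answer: a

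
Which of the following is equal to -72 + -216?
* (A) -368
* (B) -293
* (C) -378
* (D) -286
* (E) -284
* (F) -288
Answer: F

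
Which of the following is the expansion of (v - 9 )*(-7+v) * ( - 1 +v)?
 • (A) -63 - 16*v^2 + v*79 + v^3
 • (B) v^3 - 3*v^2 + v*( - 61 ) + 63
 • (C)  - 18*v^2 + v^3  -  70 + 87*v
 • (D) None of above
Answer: D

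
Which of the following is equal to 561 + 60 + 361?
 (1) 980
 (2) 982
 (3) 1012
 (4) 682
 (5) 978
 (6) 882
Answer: 2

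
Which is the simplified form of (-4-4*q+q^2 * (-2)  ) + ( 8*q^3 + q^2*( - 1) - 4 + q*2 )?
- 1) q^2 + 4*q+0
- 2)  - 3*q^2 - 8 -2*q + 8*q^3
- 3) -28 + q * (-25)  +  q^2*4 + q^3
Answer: 2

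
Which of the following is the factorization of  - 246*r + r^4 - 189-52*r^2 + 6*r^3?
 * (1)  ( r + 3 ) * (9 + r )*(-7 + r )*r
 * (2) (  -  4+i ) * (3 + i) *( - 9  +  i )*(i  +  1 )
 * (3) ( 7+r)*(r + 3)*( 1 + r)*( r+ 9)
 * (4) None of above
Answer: 4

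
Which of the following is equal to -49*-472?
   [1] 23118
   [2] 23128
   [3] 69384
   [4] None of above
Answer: 2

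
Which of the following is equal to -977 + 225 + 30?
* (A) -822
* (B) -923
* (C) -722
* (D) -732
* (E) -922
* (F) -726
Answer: C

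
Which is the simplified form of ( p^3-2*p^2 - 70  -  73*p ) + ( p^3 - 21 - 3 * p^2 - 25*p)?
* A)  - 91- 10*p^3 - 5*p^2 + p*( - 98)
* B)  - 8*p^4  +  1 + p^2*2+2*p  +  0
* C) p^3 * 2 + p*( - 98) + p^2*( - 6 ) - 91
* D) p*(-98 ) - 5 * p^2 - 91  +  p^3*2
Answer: D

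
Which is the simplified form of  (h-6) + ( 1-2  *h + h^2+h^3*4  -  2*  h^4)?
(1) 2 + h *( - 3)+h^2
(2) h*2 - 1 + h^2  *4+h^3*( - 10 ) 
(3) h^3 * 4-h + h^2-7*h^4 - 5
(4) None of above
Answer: 4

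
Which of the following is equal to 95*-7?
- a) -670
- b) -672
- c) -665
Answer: c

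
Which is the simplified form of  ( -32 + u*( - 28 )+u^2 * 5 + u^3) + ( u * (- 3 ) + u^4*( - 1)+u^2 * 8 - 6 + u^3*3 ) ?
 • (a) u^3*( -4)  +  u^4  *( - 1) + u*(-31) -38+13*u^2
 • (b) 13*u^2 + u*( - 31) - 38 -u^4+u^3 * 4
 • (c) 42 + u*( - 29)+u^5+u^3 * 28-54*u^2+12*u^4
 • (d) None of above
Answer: b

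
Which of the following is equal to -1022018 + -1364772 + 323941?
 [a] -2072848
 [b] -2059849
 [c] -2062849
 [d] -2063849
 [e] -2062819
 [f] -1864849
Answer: c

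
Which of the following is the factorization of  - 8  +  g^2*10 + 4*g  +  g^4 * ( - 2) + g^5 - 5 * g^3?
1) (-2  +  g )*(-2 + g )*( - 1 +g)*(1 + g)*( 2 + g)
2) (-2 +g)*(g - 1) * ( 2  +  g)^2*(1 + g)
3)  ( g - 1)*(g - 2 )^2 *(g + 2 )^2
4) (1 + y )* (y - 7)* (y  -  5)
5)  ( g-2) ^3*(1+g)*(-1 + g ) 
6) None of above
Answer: 1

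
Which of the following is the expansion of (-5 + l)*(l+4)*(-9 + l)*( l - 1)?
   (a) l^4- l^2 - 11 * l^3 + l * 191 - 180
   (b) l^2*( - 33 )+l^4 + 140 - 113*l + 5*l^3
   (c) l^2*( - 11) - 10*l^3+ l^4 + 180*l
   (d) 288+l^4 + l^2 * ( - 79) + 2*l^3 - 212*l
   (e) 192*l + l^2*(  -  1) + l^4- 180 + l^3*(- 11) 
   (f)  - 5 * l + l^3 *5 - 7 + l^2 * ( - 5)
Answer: a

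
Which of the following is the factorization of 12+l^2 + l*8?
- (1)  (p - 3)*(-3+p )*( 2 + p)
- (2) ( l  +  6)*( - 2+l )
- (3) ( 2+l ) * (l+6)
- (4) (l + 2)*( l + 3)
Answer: 3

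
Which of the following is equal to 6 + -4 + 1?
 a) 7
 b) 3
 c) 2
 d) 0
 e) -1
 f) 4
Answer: b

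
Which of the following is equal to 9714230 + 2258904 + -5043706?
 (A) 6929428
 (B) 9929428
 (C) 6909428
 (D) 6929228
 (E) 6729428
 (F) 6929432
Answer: A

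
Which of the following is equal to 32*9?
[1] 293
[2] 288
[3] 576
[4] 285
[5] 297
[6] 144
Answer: 2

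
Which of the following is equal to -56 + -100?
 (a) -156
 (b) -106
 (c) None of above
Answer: a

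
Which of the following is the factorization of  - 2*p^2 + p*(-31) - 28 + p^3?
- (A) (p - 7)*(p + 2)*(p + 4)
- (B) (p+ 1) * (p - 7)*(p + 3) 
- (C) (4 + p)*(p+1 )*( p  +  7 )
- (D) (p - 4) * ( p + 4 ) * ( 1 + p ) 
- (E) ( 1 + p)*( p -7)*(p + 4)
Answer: E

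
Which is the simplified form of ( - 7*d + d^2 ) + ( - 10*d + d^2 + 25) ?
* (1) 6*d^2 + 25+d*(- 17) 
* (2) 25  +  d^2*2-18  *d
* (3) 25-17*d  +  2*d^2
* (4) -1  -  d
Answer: 3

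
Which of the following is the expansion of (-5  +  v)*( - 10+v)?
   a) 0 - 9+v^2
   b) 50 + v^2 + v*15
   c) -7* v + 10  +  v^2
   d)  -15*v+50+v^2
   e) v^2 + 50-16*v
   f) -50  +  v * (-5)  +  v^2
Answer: d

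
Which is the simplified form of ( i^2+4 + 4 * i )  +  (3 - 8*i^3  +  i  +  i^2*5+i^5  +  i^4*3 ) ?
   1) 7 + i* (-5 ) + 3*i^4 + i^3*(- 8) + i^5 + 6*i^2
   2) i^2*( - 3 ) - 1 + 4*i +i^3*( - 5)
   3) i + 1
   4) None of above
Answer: 4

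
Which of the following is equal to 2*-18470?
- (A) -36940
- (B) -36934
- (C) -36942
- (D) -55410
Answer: A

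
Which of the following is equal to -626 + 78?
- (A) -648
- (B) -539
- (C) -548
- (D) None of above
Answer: C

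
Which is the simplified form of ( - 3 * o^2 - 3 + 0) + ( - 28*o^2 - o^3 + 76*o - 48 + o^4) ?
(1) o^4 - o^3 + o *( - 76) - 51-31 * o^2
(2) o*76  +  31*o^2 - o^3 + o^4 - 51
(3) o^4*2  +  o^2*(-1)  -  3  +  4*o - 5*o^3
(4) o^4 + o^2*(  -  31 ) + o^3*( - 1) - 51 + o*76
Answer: 4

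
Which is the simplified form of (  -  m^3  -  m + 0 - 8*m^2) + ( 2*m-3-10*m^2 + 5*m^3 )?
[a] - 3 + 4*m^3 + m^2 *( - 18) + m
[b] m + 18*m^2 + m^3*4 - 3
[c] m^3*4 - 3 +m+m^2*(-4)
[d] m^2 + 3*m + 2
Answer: a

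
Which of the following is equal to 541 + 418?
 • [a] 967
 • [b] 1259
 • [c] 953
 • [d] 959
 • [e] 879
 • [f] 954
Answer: d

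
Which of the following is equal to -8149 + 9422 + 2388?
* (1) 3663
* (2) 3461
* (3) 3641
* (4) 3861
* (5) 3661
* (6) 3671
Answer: 5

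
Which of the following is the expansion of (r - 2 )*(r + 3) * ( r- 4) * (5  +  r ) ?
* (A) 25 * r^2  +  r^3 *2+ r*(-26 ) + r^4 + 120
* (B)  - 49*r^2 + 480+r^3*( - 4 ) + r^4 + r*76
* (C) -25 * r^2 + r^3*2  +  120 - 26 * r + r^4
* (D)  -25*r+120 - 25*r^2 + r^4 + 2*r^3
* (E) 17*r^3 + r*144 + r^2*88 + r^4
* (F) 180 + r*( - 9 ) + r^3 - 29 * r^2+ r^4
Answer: C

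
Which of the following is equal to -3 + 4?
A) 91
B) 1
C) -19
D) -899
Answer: B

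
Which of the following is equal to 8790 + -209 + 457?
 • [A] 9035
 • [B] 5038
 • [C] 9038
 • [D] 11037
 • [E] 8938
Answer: C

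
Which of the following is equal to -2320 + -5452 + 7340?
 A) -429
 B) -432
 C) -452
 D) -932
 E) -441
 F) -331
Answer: B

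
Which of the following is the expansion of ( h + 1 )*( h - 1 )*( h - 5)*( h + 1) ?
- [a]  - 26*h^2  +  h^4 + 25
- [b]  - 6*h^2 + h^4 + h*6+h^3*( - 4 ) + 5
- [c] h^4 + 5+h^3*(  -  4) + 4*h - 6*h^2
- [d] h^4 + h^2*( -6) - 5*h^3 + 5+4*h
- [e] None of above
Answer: c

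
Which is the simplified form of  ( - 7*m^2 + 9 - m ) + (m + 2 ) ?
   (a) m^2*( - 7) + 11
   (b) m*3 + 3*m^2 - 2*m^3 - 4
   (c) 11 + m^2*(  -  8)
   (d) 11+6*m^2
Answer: a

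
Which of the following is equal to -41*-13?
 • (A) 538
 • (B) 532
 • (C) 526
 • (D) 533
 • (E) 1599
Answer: D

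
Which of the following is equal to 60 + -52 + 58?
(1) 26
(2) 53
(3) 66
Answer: 3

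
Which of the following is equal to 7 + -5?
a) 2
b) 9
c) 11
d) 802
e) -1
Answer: a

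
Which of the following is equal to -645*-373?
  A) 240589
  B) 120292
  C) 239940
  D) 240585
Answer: D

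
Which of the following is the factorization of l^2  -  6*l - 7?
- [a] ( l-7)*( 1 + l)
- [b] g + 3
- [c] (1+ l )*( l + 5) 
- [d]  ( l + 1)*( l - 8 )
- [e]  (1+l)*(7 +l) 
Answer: a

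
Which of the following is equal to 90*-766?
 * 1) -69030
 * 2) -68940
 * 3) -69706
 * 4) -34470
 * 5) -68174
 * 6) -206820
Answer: 2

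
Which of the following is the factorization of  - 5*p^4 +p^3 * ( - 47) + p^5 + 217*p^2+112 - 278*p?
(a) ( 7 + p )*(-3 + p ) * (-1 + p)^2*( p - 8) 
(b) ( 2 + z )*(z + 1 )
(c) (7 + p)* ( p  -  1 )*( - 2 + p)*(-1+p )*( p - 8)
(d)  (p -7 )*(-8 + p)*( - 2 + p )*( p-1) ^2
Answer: c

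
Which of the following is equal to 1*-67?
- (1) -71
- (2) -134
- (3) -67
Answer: 3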